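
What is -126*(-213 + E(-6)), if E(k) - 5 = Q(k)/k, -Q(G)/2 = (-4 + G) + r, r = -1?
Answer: 26670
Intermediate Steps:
Q(G) = 10 - 2*G (Q(G) = -2*((-4 + G) - 1) = -2*(-5 + G) = 10 - 2*G)
E(k) = 5 + (10 - 2*k)/k
-126*(-213 + E(-6)) = -126*(-213 + (3 + 10/(-6))) = -126*(-213 + (3 + 10*(-⅙))) = -126*(-213 + (3 - 5/3)) = -126*(-213 + 4/3) = -126*(-635/3) = 26670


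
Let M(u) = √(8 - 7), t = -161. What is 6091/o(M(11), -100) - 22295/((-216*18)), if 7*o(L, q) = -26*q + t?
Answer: 24461129/1053648 ≈ 23.216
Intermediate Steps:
M(u) = 1 (M(u) = √1 = 1)
o(L, q) = -23 - 26*q/7 (o(L, q) = (-26*q - 161)/7 = (-161 - 26*q)/7 = -23 - 26*q/7)
6091/o(M(11), -100) - 22295/((-216*18)) = 6091/(-23 - 26/7*(-100)) - 22295/((-216*18)) = 6091/(-23 + 2600/7) - 22295/(-3888) = 6091/(2439/7) - 22295*(-1/3888) = 6091*(7/2439) + 22295/3888 = 42637/2439 + 22295/3888 = 24461129/1053648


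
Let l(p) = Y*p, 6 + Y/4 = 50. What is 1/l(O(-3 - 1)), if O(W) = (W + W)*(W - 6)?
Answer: 1/14080 ≈ 7.1023e-5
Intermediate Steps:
O(W) = 2*W*(-6 + W) (O(W) = (2*W)*(-6 + W) = 2*W*(-6 + W))
Y = 176 (Y = -24 + 4*50 = -24 + 200 = 176)
l(p) = 176*p
1/l(O(-3 - 1)) = 1/(176*(2*(-3 - 1)*(-6 + (-3 - 1)))) = 1/(176*(2*(-4)*(-6 - 4))) = 1/(176*(2*(-4)*(-10))) = 1/(176*80) = 1/14080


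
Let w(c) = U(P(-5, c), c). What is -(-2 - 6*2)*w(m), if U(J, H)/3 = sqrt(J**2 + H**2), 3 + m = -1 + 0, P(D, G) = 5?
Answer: 42*sqrt(41) ≈ 268.93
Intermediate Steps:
m = -4 (m = -3 + (-1 + 0) = -3 - 1 = -4)
U(J, H) = 3*sqrt(H**2 + J**2) (U(J, H) = 3*sqrt(J**2 + H**2) = 3*sqrt(H**2 + J**2))
w(c) = 3*sqrt(25 + c**2) (w(c) = 3*sqrt(c**2 + 5**2) = 3*sqrt(c**2 + 25) = 3*sqrt(25 + c**2))
-(-2 - 6*2)*w(m) = -(-2 - 6*2)*3*sqrt(25 + (-4)**2) = -(-2 - 12)*3*sqrt(25 + 16) = -(-14)*3*sqrt(41) = -(-42)*sqrt(41) = 42*sqrt(41)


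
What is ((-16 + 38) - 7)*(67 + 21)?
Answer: 1320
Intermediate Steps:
((-16 + 38) - 7)*(67 + 21) = (22 - 7)*88 = 15*88 = 1320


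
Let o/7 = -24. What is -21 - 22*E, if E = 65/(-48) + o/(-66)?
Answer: -1133/24 ≈ -47.208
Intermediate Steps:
o = -168 (o = 7*(-24) = -168)
E = 629/528 (E = 65/(-48) - 168/(-66) = 65*(-1/48) - 168*(-1/66) = -65/48 + 28/11 = 629/528 ≈ 1.1913)
-21 - 22*E = -21 - 22*629/528 = -21 - 629/24 = -1133/24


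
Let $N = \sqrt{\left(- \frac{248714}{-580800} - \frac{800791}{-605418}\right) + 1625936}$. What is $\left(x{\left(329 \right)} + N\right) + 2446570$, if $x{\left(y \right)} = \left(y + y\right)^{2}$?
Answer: $2879534 + \frac{\sqrt{238382606468682392718}}{12108360} \approx 2.8808 \cdot 10^{6}$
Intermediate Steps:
$N = \frac{\sqrt{238382606468682392718}}{12108360}$ ($N = \sqrt{\left(\left(-248714\right) \left(- \frac{1}{580800}\right) - - \frac{800791}{605418}\right) + 1625936} = \sqrt{\left(\frac{124357}{290400} + \frac{800791}{605418}\right) + 1625936} = \sqrt{\frac{4664207161}{2663839200} + 1625936} = \sqrt{\frac{4331236717698361}{2663839200}} = \frac{\sqrt{238382606468682392718}}{12108360} \approx 1275.1$)
$x{\left(y \right)} = 4 y^{2}$ ($x{\left(y \right)} = \left(2 y\right)^{2} = 4 y^{2}$)
$\left(x{\left(329 \right)} + N\right) + 2446570 = \left(4 \cdot 329^{2} + \frac{\sqrt{238382606468682392718}}{12108360}\right) + 2446570 = \left(4 \cdot 108241 + \frac{\sqrt{238382606468682392718}}{12108360}\right) + 2446570 = \left(432964 + \frac{\sqrt{238382606468682392718}}{12108360}\right) + 2446570 = 2879534 + \frac{\sqrt{238382606468682392718}}{12108360}$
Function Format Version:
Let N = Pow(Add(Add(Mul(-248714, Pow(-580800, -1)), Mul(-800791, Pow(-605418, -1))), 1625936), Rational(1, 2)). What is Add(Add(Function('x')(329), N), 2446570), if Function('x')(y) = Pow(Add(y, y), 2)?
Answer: Add(2879534, Mul(Rational(1, 12108360), Pow(238382606468682392718, Rational(1, 2)))) ≈ 2.8808e+6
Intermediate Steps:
N = Mul(Rational(1, 12108360), Pow(238382606468682392718, Rational(1, 2))) (N = Pow(Add(Add(Mul(-248714, Rational(-1, 580800)), Mul(-800791, Rational(-1, 605418))), 1625936), Rational(1, 2)) = Pow(Add(Add(Rational(124357, 290400), Rational(800791, 605418)), 1625936), Rational(1, 2)) = Pow(Add(Rational(4664207161, 2663839200), 1625936), Rational(1, 2)) = Pow(Rational(4331236717698361, 2663839200), Rational(1, 2)) = Mul(Rational(1, 12108360), Pow(238382606468682392718, Rational(1, 2))) ≈ 1275.1)
Function('x')(y) = Mul(4, Pow(y, 2)) (Function('x')(y) = Pow(Mul(2, y), 2) = Mul(4, Pow(y, 2)))
Add(Add(Function('x')(329), N), 2446570) = Add(Add(Mul(4, Pow(329, 2)), Mul(Rational(1, 12108360), Pow(238382606468682392718, Rational(1, 2)))), 2446570) = Add(Add(Mul(4, 108241), Mul(Rational(1, 12108360), Pow(238382606468682392718, Rational(1, 2)))), 2446570) = Add(Add(432964, Mul(Rational(1, 12108360), Pow(238382606468682392718, Rational(1, 2)))), 2446570) = Add(2879534, Mul(Rational(1, 12108360), Pow(238382606468682392718, Rational(1, 2))))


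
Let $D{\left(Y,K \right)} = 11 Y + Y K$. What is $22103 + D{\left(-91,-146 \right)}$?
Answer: $34388$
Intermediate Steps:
$D{\left(Y,K \right)} = 11 Y + K Y$
$22103 + D{\left(-91,-146 \right)} = 22103 - 91 \left(11 - 146\right) = 22103 - -12285 = 22103 + 12285 = 34388$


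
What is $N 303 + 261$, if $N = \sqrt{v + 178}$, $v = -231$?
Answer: $261 + 303 i \sqrt{53} \approx 261.0 + 2205.9 i$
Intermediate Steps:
$N = i \sqrt{53}$ ($N = \sqrt{-231 + 178} = \sqrt{-53} = i \sqrt{53} \approx 7.2801 i$)
$N 303 + 261 = i \sqrt{53} \cdot 303 + 261 = 303 i \sqrt{53} + 261 = 261 + 303 i \sqrt{53}$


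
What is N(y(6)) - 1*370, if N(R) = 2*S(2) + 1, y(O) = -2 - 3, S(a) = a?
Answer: -365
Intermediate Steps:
y(O) = -5
N(R) = 5 (N(R) = 2*2 + 1 = 4 + 1 = 5)
N(y(6)) - 1*370 = 5 - 1*370 = 5 - 370 = -365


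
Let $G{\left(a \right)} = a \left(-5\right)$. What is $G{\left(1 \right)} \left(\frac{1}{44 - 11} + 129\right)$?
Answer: $- \frac{21290}{33} \approx -645.15$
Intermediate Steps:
$G{\left(a \right)} = - 5 a$
$G{\left(1 \right)} \left(\frac{1}{44 - 11} + 129\right) = \left(-5\right) 1 \left(\frac{1}{44 - 11} + 129\right) = - 5 \left(\frac{1}{33} + 129\right) = \left(-5\right) \frac{4258}{33} = - \frac{21290}{33}$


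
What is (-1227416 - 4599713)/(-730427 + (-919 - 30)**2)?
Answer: -5827129/170174 ≈ -34.242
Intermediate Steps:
(-1227416 - 4599713)/(-730427 + (-919 - 30)**2) = -5827129/(-730427 + (-949)**2) = -5827129/(-730427 + 900601) = -5827129/170174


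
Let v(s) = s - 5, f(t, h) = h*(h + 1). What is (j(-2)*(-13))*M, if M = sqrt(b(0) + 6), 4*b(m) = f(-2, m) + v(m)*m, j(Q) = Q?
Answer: 26*sqrt(6) ≈ 63.687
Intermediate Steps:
f(t, h) = h*(1 + h)
v(s) = -5 + s
b(m) = m*(1 + m)/4 + m*(-5 + m)/4 (b(m) = (m*(1 + m) + (-5 + m)*m)/4 = (m*(1 + m) + m*(-5 + m))/4 = m*(1 + m)/4 + m*(-5 + m)/4)
M = sqrt(6) (M = sqrt((1/2)*0*(-2 + 0) + 6) = sqrt((1/2)*0*(-2) + 6) = sqrt(0 + 6) = sqrt(6) ≈ 2.4495)
(j(-2)*(-13))*M = (-2*(-13))*sqrt(6) = 26*sqrt(6)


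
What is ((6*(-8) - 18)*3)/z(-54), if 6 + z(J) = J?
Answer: 33/10 ≈ 3.3000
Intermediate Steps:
z(J) = -6 + J
((6*(-8) - 18)*3)/z(-54) = ((6*(-8) - 18)*3)/(-6 - 54) = ((-48 - 18)*3)/(-60) = -66*3*(-1/60) = -198*(-1/60) = 33/10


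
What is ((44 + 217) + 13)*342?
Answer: 93708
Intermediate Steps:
((44 + 217) + 13)*342 = (261 + 13)*342 = 274*342 = 93708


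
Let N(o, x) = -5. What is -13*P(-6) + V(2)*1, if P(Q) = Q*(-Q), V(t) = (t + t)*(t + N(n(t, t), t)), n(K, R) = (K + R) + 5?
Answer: 456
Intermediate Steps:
n(K, R) = 5 + K + R
V(t) = 2*t*(-5 + t) (V(t) = (t + t)*(t - 5) = (2*t)*(-5 + t) = 2*t*(-5 + t))
P(Q) = -Q²
-13*P(-6) + V(2)*1 = -(-13)*(-6)² + (2*2*(-5 + 2))*1 = -(-13)*36 + (2*2*(-3))*1 = -13*(-36) - 12*1 = 468 - 12 = 456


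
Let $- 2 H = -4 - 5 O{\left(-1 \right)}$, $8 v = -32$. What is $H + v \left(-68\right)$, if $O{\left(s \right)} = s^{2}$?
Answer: $\frac{553}{2} \approx 276.5$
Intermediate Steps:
$v = -4$ ($v = \frac{1}{8} \left(-32\right) = -4$)
$H = \frac{9}{2}$ ($H = - \frac{-4 - 5 \left(-1\right)^{2}}{2} = - \frac{-4 - 5}{2} = \left(- \frac{1}{2}\right) \left(-9\right) = \frac{9}{2} \approx 4.5$)
$H + v \left(-68\right) = \frac{9}{2} - -272 = \frac{9}{2} + 272 = \frac{553}{2}$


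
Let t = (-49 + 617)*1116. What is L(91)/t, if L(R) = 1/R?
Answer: 1/57683808 ≈ 1.7336e-8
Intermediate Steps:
t = 633888 (t = 568*1116 = 633888)
L(91)/t = 1/(91*633888) = (1/91)*(1/633888) = 1/57683808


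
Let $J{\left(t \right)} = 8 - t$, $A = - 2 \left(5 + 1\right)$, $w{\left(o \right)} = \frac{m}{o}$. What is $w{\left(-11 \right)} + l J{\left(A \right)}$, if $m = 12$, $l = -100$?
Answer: $- \frac{22012}{11} \approx -2001.1$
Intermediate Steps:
$w{\left(o \right)} = \frac{12}{o}$
$A = -12$ ($A = \left(-2\right) 6 = -12$)
$w{\left(-11 \right)} + l J{\left(A \right)} = \frac{12}{-11} - 100 \left(8 - -12\right) = 12 \left(- \frac{1}{11}\right) - 100 \left(8 + 12\right) = - \frac{12}{11} - 2000 = - \frac{22012}{11}$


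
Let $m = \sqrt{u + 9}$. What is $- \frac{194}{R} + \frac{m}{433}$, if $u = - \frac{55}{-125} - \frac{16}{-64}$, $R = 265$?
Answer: $- \frac{194}{265} + \frac{\sqrt{969}}{4330} \approx -0.72489$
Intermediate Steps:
$u = \frac{69}{100}$ ($u = \left(-55\right) \left(- \frac{1}{125}\right) - - \frac{1}{4} = \frac{11}{25} + \frac{1}{4} = \frac{69}{100} \approx 0.69$)
$m = \frac{\sqrt{969}}{10}$ ($m = \sqrt{\frac{69}{100} + 9} = \sqrt{\frac{969}{100}} = \frac{\sqrt{969}}{10} \approx 3.1129$)
$- \frac{194}{R} + \frac{m}{433} = - \frac{194}{265} + \frac{\frac{1}{10} \sqrt{969}}{433} = \left(-194\right) \frac{1}{265} + \frac{\sqrt{969}}{10} \cdot \frac{1}{433} = - \frac{194}{265} + \frac{\sqrt{969}}{4330}$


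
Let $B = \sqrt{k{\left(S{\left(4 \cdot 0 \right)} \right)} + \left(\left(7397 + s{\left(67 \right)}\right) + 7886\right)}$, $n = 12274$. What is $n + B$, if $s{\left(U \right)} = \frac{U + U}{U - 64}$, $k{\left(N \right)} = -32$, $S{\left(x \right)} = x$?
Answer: $12274 + \frac{\sqrt{137661}}{3} \approx 12398.0$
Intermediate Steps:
$s{\left(U \right)} = \frac{2 U}{-64 + U}$
$B = \frac{\sqrt{137661}}{3}$ ($B = \sqrt{-32 + \left(\left(7397 + 2 \cdot 67 \frac{1}{-64 + 67}\right) + 7886\right)} = \sqrt{-32 + \left(\left(7397 + 2 \cdot 67 \cdot \frac{1}{3}\right) + 7886\right)} = \sqrt{-32 + \left(\left(7397 + \frac{134}{3}\right) + 7886\right)} = \sqrt{-32 + \left(\frac{22325}{3} + 7886\right)} = \sqrt{-32 + \frac{45983}{3}} = \sqrt{\frac{45887}{3}} = \frac{\sqrt{137661}}{3} \approx 123.68$)
$n + B = 12274 + \frac{\sqrt{137661}}{3}$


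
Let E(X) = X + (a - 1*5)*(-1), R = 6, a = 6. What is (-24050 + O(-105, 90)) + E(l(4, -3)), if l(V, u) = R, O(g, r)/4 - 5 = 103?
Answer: -23613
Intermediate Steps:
O(g, r) = 432 (O(g, r) = 20 + 4*103 = 20 + 412 = 432)
l(V, u) = 6
E(X) = -1 + X (E(X) = X + (6 - 1*5)*(-1) = X + (6 - 5)*(-1) = X + 1*(-1) = X - 1 = -1 + X)
(-24050 + O(-105, 90)) + E(l(4, -3)) = (-24050 + 432) + (-1 + 6) = -23618 + 5 = -23613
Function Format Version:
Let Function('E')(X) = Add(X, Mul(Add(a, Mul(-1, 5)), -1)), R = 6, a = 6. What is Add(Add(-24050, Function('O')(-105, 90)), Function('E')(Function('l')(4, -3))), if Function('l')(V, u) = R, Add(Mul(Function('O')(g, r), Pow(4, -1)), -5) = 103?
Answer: -23613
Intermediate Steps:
Function('O')(g, r) = 432 (Function('O')(g, r) = Add(20, Mul(4, 103)) = Add(20, 412) = 432)
Function('l')(V, u) = 6
Function('E')(X) = Add(-1, X) (Function('E')(X) = Add(X, Mul(Add(6, Mul(-1, 5)), -1)) = Add(X, Mul(Add(6, -5), -1)) = Add(X, Mul(1, -1)) = Add(X, -1) = Add(-1, X))
Add(Add(-24050, Function('O')(-105, 90)), Function('E')(Function('l')(4, -3))) = Add(Add(-24050, 432), Add(-1, 6)) = Add(-23618, 5) = -23613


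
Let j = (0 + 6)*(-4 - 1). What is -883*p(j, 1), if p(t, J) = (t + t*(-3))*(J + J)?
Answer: -105960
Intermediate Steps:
j = -30 (j = 6*(-5) = -30)
p(t, J) = -4*J*t (p(t, J) = (t - 3*t)*(2*J) = (-2*t)*(2*J) = -4*J*t)
-883*p(j, 1) = -(-3532)*(-30) = -883*120 = -105960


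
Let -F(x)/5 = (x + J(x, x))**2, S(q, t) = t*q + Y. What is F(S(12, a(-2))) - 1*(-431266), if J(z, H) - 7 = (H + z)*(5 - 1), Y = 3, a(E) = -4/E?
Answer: 118766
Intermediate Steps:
J(z, H) = 7 + 4*H + 4*z (J(z, H) = 7 + (H + z)*(5 - 1) = 7 + (H + z)*4 = 7 + (4*H + 4*z) = 7 + 4*H + 4*z)
S(q, t) = 3 + q*t (S(q, t) = t*q + 3 = q*t + 3 = 3 + q*t)
F(x) = -5*(7 + 9*x)**2 (F(x) = -5*(x + (7 + 4*x + 4*x))**2 = -5*(x + (7 + 8*x))**2 = -5*(7 + 9*x)**2)
F(S(12, a(-2))) - 1*(-431266) = -5*(7 + 9*(3 + 12*(-4/(-2))))**2 - 1*(-431266) = -5*(7 + 9*(3 + 12*(-4*(-1/2))))**2 + 431266 = -5*(7 + 9*(3 + 12*2))**2 + 431266 = -5*(7 + 9*(3 + 24))**2 + 431266 = -5*(7 + 9*27)**2 + 431266 = -5*(7 + 243)**2 + 431266 = -5*250**2 + 431266 = -5*62500 + 431266 = -312500 + 431266 = 118766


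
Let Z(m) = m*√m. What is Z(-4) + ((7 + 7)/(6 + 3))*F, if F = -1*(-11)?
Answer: 154/9 - 8*I ≈ 17.111 - 8.0*I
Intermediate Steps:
Z(m) = m^(3/2)
F = 11
Z(-4) + ((7 + 7)/(6 + 3))*F = (-4)^(3/2) + ((7 + 7)/(6 + 3))*11 = -8*I + (14/9)*11 = -8*I + 154/9 = 154/9 - 8*I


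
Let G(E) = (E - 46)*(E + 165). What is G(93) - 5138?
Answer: 6988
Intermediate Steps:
G(E) = (-46 + E)*(165 + E)
G(93) - 5138 = (-7590 + 93² + 119*93) - 5138 = (-7590 + 8649 + 11067) - 5138 = 12126 - 5138 = 6988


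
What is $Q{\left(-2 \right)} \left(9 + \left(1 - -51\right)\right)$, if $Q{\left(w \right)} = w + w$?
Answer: $-244$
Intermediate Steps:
$Q{\left(w \right)} = 2 w$
$Q{\left(-2 \right)} \left(9 + \left(1 - -51\right)\right) = 2 \left(-2\right) \left(9 + \left(1 - -51\right)\right) = - 4 \left(9 + \left(1 + 51\right)\right) = - 4 \left(9 + 52\right) = \left(-4\right) 61 = -244$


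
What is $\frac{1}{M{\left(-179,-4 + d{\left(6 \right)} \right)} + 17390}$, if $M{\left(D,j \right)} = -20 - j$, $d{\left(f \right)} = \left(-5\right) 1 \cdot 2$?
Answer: $\frac{1}{17384} \approx 5.7524 \cdot 10^{-5}$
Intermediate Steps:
$d{\left(f \right)} = -10$ ($d{\left(f \right)} = \left(-5\right) 2 = -10$)
$\frac{1}{M{\left(-179,-4 + d{\left(6 \right)} \right)} + 17390} = \frac{1}{\left(-20 - \left(-4 - 10\right)\right) + 17390} = \frac{1}{\left(-20 - -14\right) + 17390} = \frac{1}{\left(-20 + 14\right) + 17390} = \frac{1}{-6 + 17390} = \frac{1}{17384}$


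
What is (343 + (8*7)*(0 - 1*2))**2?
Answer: 53361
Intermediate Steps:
(343 + (8*7)*(0 - 1*2))**2 = (343 + 56*(0 - 2))**2 = (343 + 56*(-2))**2 = (343 - 112)**2 = 231**2 = 53361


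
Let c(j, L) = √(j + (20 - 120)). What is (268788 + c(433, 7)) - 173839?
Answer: 94949 + 3*√37 ≈ 94967.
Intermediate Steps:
c(j, L) = √(-100 + j) (c(j, L) = √(j - 100) = √(-100 + j))
(268788 + c(433, 7)) - 173839 = (268788 + √(-100 + 433)) - 173839 = (268788 + √333) - 173839 = (268788 + 3*√37) - 173839 = 94949 + 3*√37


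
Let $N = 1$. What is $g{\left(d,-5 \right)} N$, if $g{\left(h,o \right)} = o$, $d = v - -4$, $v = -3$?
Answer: $-5$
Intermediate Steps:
$d = 1$ ($d = -3 - -4 = -3 + 4 = 1$)
$g{\left(d,-5 \right)} N = \left(-5\right) 1 = -5$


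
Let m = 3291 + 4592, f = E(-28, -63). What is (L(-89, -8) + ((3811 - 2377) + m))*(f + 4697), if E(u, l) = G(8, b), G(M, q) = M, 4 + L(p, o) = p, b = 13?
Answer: 43398920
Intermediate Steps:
L(p, o) = -4 + p
E(u, l) = 8
f = 8
m = 7883
(L(-89, -8) + ((3811 - 2377) + m))*(f + 4697) = ((-4 - 89) + ((3811 - 2377) + 7883))*(8 + 4697) = (-93 + (1434 + 7883))*4705 = (-93 + 9317)*4705 = 9224*4705 = 43398920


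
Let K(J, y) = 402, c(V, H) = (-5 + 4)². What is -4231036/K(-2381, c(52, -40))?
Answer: -2115518/201 ≈ -10525.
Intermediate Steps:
c(V, H) = 1 (c(V, H) = (-1)² = 1)
-4231036/K(-2381, c(52, -40)) = -4231036/402 = -4231036*1/402 = -2115518/201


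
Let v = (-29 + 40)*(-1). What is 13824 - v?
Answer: 13835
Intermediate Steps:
v = -11 (v = 11*(-1) = -11)
13824 - v = 13824 - 1*(-11) = 13824 + 11 = 13835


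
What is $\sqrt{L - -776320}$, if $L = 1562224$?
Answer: $4 \sqrt{146159} \approx 1529.2$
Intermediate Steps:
$\sqrt{L - -776320} = \sqrt{1562224 - -776320} = \sqrt{1562224 + \left(-590288 + 1366608\right)} = \sqrt{1562224 + 776320} = \sqrt{2338544} = 4 \sqrt{146159}$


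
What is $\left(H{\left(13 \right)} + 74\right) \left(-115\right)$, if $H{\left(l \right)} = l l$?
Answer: $-27945$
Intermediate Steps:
$H{\left(l \right)} = l^{2}$
$\left(H{\left(13 \right)} + 74\right) \left(-115\right) = \left(13^{2} + 74\right) \left(-115\right) = \left(169 + 74\right) \left(-115\right) = 243 \left(-115\right) = -27945$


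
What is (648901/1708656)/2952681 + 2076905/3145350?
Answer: 349274296956043081/528955198210735920 ≈ 0.66031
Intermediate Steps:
(648901/1708656)/2952681 + 2076905/3145350 = (648901*(1/1708656))*(1/2952681) + 2076905*(1/3145350) = (648901/1708656)*(1/2952681) + 415381/629070 = 648901/5045116106736 + 415381/629070 = 349274296956043081/528955198210735920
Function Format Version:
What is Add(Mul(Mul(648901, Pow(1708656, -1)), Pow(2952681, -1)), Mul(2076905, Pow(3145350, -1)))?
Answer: Rational(349274296956043081, 528955198210735920) ≈ 0.66031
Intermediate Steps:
Add(Mul(Mul(648901, Pow(1708656, -1)), Pow(2952681, -1)), Mul(2076905, Pow(3145350, -1))) = Add(Mul(Mul(648901, Rational(1, 1708656)), Rational(1, 2952681)), Mul(2076905, Rational(1, 3145350))) = Add(Mul(Rational(648901, 1708656), Rational(1, 2952681)), Rational(415381, 629070)) = Add(Rational(648901, 5045116106736), Rational(415381, 629070)) = Rational(349274296956043081, 528955198210735920)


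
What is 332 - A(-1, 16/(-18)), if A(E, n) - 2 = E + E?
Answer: 332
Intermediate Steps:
A(E, n) = 2 + 2*E (A(E, n) = 2 + (E + E) = 2 + 2*E)
332 - A(-1, 16/(-18)) = 332 - (2 + 2*(-1)) = 332 - (2 - 2) = 332 - 1*0 = 332 + 0 = 332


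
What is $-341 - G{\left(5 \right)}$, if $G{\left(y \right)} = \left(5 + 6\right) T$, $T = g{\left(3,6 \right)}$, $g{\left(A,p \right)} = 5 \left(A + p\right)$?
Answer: $-836$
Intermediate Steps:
$g{\left(A,p \right)} = 5 A + 5 p$
$T = 45$ ($T = 5 \cdot 3 + 5 \cdot 6 = 15 + 30 = 45$)
$G{\left(y \right)} = 495$ ($G{\left(y \right)} = \left(5 + 6\right) 45 = 11 \cdot 45 = 495$)
$-341 - G{\left(5 \right)} = -341 - 495 = -836$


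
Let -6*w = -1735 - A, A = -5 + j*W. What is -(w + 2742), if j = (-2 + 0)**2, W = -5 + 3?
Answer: -3029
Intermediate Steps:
W = -2
j = 4 (j = (-2)**2 = 4)
A = -13 (A = -5 + 4*(-2) = -5 - 8 = -13)
w = 287 (w = -(-1735 - 1*(-13))/6 = -(-1735 + 13)/6 = -1/6*(-1722) = 287)
-(w + 2742) = -(287 + 2742) = -1*3029 = -3029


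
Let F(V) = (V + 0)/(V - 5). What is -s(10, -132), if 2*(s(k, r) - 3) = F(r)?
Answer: -477/137 ≈ -3.4818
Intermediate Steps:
F(V) = V/(-5 + V)
s(k, r) = 3 + r/(2*(-5 + r)) (s(k, r) = 3 + (r/(-5 + r))/2 = 3 + r/(2*(-5 + r)))
-s(10, -132) = -(-30 + 7*(-132))/(2*(-5 - 132)) = -(-30 - 924)/(2*(-137)) = -(-1)*(-954)/(2*137) = -1*477/137 = -477/137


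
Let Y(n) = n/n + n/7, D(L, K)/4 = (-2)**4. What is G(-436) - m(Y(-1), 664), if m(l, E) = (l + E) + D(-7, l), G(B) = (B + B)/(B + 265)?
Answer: -866338/1197 ≈ -723.76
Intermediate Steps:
D(L, K) = 64 (D(L, K) = 4*(-2)**4 = 4*16 = 64)
G(B) = 2*B/(265 + B) (G(B) = (2*B)/(265 + B) = 2*B/(265 + B))
Y(n) = 1 + n/7 (Y(n) = 1 + n*(1/7) = 1 + n/7)
m(l, E) = 64 + E + l (m(l, E) = (l + E) + 64 = (E + l) + 64 = 64 + E + l)
G(-436) - m(Y(-1), 664) = 2*(-436)/(265 - 436) - (64 + 664 + (1 + (1/7)*(-1))) = 2*(-436)/(-171) - (64 + 664 + (1 - 1/7)) = 2*(-436)*(-1/171) - (64 + 664 + 6/7) = 872/171 - 1*5102/7 = 872/171 - 5102/7 = -866338/1197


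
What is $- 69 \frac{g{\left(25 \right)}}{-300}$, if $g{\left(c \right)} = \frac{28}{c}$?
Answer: $\frac{161}{625} \approx 0.2576$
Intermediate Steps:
$- 69 \frac{g{\left(25 \right)}}{-300} = - 69 \frac{28 \cdot \frac{1}{25}}{-300} = - 69 \cdot 28 \cdot \frac{1}{25} \left(- \frac{1}{300}\right) = - 69 \cdot \frac{28}{25} \left(- \frac{1}{300}\right) = \left(-69\right) \left(- \frac{7}{1875}\right) = \frac{161}{625}$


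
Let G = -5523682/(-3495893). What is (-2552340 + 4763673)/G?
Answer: 7730583555369/5523682 ≈ 1.3995e+6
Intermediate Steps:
G = 5523682/3495893 (G = -5523682*(-1/3495893) = 5523682/3495893 ≈ 1.5800)
(-2552340 + 4763673)/G = (-2552340 + 4763673)/(5523682/3495893) = 2211333*(3495893/5523682) = 7730583555369/5523682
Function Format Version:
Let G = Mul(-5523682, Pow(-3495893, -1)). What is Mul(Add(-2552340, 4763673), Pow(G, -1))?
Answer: Rational(7730583555369, 5523682) ≈ 1.3995e+6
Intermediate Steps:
G = Rational(5523682, 3495893) (G = Mul(-5523682, Rational(-1, 3495893)) = Rational(5523682, 3495893) ≈ 1.5800)
Mul(Add(-2552340, 4763673), Pow(G, -1)) = Mul(Add(-2552340, 4763673), Pow(Rational(5523682, 3495893), -1)) = Mul(2211333, Rational(3495893, 5523682)) = Rational(7730583555369, 5523682)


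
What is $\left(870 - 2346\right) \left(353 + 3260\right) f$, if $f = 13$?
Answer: $-69326244$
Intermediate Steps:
$\left(870 - 2346\right) \left(353 + 3260\right) f = \left(870 - 2346\right) \left(353 + 3260\right) 13 = \left(-1476\right) 3613 \cdot 13 = \left(-5332788\right) 13 = -69326244$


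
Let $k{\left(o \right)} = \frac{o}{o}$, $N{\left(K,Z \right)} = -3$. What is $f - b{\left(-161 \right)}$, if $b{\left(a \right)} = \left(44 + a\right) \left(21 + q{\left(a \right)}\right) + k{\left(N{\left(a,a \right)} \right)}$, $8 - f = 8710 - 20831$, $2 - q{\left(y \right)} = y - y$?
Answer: $14819$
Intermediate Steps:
$q{\left(y \right)} = 2$ ($q{\left(y \right)} = 2 - \left(y - y\right) = 2 - 0 = 2 + 0 = 2$)
$f = 12129$ ($f = 8 - \left(8710 - 20831\right) = 8 - -12121 = 8 + 12121 = 12129$)
$k{\left(o \right)} = 1$
$b{\left(a \right)} = 1013 + 23 a$ ($b{\left(a \right)} = \left(44 + a\right) \left(21 + 2\right) + 1 = \left(44 + a\right) 23 + 1 = \left(1012 + 23 a\right) + 1 = 1013 + 23 a$)
$f - b{\left(-161 \right)} = 12129 - \left(1013 + 23 \left(-161\right)\right) = 12129 - \left(1013 - 3703\right) = 12129 - -2690 = 12129 + 2690 = 14819$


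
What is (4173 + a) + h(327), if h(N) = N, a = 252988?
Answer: 257488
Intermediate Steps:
(4173 + a) + h(327) = (4173 + 252988) + 327 = 257161 + 327 = 257488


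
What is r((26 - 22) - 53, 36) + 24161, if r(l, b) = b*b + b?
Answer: 25493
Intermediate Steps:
r(l, b) = b + b² (r(l, b) = b² + b = b + b²)
r((26 - 22) - 53, 36) + 24161 = 36*(1 + 36) + 24161 = 36*37 + 24161 = 1332 + 24161 = 25493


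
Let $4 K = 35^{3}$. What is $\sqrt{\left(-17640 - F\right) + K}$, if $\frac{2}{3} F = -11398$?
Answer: $\frac{\sqrt{40703}}{2} \approx 100.87$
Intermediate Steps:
$F = -17097$ ($F = \frac{3}{2} \left(-11398\right) = -17097$)
$K = \frac{42875}{4}$ ($K = \frac{35^{3}}{4} = \frac{1}{4} \cdot 42875 = \frac{42875}{4} \approx 10719.0$)
$\sqrt{\left(-17640 - F\right) + K} = \sqrt{\left(-17640 - -17097\right) + \frac{42875}{4}} = \sqrt{\left(-17640 + 17097\right) + \frac{42875}{4}} = \sqrt{-543 + \frac{42875}{4}} = \sqrt{\frac{40703}{4}} = \frac{\sqrt{40703}}{2}$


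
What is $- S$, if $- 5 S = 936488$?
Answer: $\frac{936488}{5} \approx 1.873 \cdot 10^{5}$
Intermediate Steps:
$S = - \frac{936488}{5}$ ($S = \left(- \frac{1}{5}\right) 936488 = - \frac{936488}{5} \approx -1.873 \cdot 10^{5}$)
$- S = \left(-1\right) \left(- \frac{936488}{5}\right) = \frac{936488}{5}$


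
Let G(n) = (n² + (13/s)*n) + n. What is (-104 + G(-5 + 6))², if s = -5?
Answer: 273529/25 ≈ 10941.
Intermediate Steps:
G(n) = n² - 8*n/5 (G(n) = (n² + (13/(-5))*n) + n = (n² + (13*(-⅕))*n) + n = (n² - 13*n/5) + n = n² - 8*n/5)
(-104 + G(-5 + 6))² = (-104 + (-5 + 6)*(-8 + 5*(-5 + 6))/5)² = (-104 + (⅕)*1*(-8 + 5*1))² = (-104 + (⅕)*1*(-8 + 5))² = (-104 + (⅕)*1*(-3))² = (-104 - ⅗)² = (-523/5)² = 273529/25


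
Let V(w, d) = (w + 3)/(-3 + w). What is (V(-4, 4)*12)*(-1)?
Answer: -12/7 ≈ -1.7143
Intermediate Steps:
V(w, d) = (3 + w)/(-3 + w)
(V(-4, 4)*12)*(-1) = (((3 - 4)/(-3 - 4))*12)*(-1) = ((-1/(-7))*12)*(-1) = (-1/7*(-1)*12)*(-1) = ((1/7)*12)*(-1) = (12/7)*(-1) = -12/7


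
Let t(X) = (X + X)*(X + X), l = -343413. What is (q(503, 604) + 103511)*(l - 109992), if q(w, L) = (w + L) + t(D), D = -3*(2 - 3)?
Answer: -47450646870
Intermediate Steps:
D = 3 (D = -3*(-1) = 3)
t(X) = 4*X² (t(X) = (2*X)*(2*X) = 4*X²)
q(w, L) = 36 + L + w (q(w, L) = (w + L) + 4*3² = (L + w) + 4*9 = (L + w) + 36 = 36 + L + w)
(q(503, 604) + 103511)*(l - 109992) = ((36 + 604 + 503) + 103511)*(-343413 - 109992) = (1143 + 103511)*(-453405) = 104654*(-453405) = -47450646870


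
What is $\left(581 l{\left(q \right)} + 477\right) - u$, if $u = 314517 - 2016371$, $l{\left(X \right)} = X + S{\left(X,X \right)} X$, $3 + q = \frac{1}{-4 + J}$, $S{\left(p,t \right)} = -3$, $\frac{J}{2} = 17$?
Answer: $\frac{25586674}{15} \approx 1.7058 \cdot 10^{6}$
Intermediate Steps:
$J = 34$ ($J = 2 \cdot 17 = 34$)
$q = - \frac{89}{30}$ ($q = -3 + \frac{1}{-4 + 34} = -3 + \frac{1}{30} = - \frac{89}{30} \approx -2.9667$)
$l{\left(X \right)} = - 2 X$ ($l{\left(X \right)} = X - 3 X = - 2 X$)
$u = -1701854$ ($u = 314517 - 2016371 = -1701854$)
$\left(581 l{\left(q \right)} + 477\right) - u = \left(581 \left(\left(-2\right) \left(- \frac{89}{30}\right)\right) + 477\right) - -1701854 = \left(581 \cdot \frac{89}{15} + 477\right) + 1701854 = \left(\frac{51709}{15} + 477\right) + 1701854 = \frac{58864}{15} + 1701854 = \frac{25586674}{15}$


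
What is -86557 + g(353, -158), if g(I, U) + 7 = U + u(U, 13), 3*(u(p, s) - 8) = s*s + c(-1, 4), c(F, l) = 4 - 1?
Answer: -259970/3 ≈ -86657.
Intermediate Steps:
c(F, l) = 3
u(p, s) = 9 + s²/3 (u(p, s) = 8 + (s*s + 3)/3 = 8 + (s² + 3)/3 = 8 + (3 + s²)/3 = 8 + (1 + s²/3) = 9 + s²/3)
g(I, U) = 175/3 + U (g(I, U) = -7 + (U + (9 + (⅓)*13²)) = -7 + (U + (9 + (⅓)*169)) = -7 + (U + (9 + 169/3)) = -7 + (U + 196/3) = -7 + (196/3 + U) = 175/3 + U)
-86557 + g(353, -158) = -86557 + (175/3 - 158) = -86557 - 299/3 = -259970/3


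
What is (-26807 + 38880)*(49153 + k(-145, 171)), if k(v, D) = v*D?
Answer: 294074134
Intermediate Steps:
k(v, D) = D*v
(-26807 + 38880)*(49153 + k(-145, 171)) = (-26807 + 38880)*(49153 + 171*(-145)) = 12073*(49153 - 24795) = 12073*24358 = 294074134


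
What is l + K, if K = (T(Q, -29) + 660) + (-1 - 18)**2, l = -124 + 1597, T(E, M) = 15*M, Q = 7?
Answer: 2059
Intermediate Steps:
l = 1473
K = 586 (K = (15*(-29) + 660) + (-1 - 18)**2 = (-435 + 660) + (-19)**2 = 225 + 361 = 586)
l + K = 1473 + 586 = 2059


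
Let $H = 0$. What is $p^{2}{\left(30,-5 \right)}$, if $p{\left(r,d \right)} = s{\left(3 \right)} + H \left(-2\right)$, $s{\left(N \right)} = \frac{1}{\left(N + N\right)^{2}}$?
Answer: $\frac{1}{1296} \approx 0.0007716$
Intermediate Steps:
$s{\left(N \right)} = \frac{1}{4 N^{2}}$ ($s{\left(N \right)} = \frac{1}{\left(2 N\right)^{2}} = \frac{1}{4 N^{2}}$)
$p{\left(r,d \right)} = \frac{1}{36}$ ($p{\left(r,d \right)} = \frac{1}{4 \cdot 9} + 0 \left(-2\right) = \frac{1}{4} \cdot \frac{1}{9} + 0 = \frac{1}{36} + 0 = \frac{1}{36}$)
$p^{2}{\left(30,-5 \right)} = \left(\frac{1}{36}\right)^{2} = \frac{1}{1296}$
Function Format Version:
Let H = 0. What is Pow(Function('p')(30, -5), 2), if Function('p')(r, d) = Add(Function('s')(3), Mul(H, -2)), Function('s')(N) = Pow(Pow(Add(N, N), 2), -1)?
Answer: Rational(1, 1296) ≈ 0.00077160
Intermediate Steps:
Function('s')(N) = Mul(Rational(1, 4), Pow(N, -2)) (Function('s')(N) = Pow(Pow(Mul(2, N), 2), -1) = Pow(Mul(4, Pow(N, 2)), -1) = Mul(Rational(1, 4), Pow(N, -2)))
Function('p')(r, d) = Rational(1, 36) (Function('p')(r, d) = Add(Mul(Rational(1, 4), Pow(3, -2)), Mul(0, -2)) = Add(Mul(Rational(1, 4), Rational(1, 9)), 0) = Add(Rational(1, 36), 0) = Rational(1, 36))
Pow(Function('p')(30, -5), 2) = Pow(Rational(1, 36), 2) = Rational(1, 1296)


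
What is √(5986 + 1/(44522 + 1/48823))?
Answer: 5*√1131344734727124463611/2173697607 ≈ 77.369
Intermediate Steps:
√(5986 + 1/(44522 + 1/48823)) = √(5986 + 1/(2173697607/48823)) = √(5986 + 48823/2173697607) = √(13011753924325/2173697607) = 5*√1131344734727124463611/2173697607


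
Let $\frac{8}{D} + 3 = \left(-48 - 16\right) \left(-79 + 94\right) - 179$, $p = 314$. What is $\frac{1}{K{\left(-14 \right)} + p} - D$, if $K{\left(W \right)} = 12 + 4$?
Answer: $\frac{1891}{188430} \approx 0.010036$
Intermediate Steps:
$K{\left(W \right)} = 16$
$D = - \frac{4}{571}$ ($D = \frac{8}{-3 + \left(\left(-48 - 16\right) \left(-79 + 94\right) - 179\right)} = \frac{8}{-3 - 1139} = \frac{8}{-1142} = 8 \left(- \frac{1}{1142}\right) = - \frac{4}{571} \approx -0.0070053$)
$\frac{1}{K{\left(-14 \right)} + p} - D = \frac{1}{16 + 314} - - \frac{4}{571} = \frac{1}{330} + \frac{4}{571} = \frac{1891}{188430}$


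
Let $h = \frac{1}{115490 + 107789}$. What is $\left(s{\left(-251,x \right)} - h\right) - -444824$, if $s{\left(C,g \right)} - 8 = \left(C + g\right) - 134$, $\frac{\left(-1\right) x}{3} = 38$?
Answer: $\frac{99210227906}{223279} \approx 4.4433 \cdot 10^{5}$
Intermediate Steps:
$x = -114$ ($x = \left(-3\right) 38 = -114$)
$h = \frac{1}{223279} \approx 4.4787 \cdot 10^{-6}$
$s{\left(C,g \right)} = -126 + C + g$ ($s{\left(C,g \right)} = 8 - \left(134 - C - g\right) = 8 + \left(-134 + C + g\right) = -126 + C + g$)
$\left(s{\left(-251,x \right)} - h\right) - -444824 = \left(\left(-126 - 251 - 114\right) - \frac{1}{223279}\right) - -444824 = \left(-491 - \frac{1}{223279}\right) + 444824 = - \frac{109629990}{223279} + 444824 = \frac{99210227906}{223279}$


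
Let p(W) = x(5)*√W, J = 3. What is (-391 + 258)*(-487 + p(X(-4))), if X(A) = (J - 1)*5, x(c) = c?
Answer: 64771 - 665*√10 ≈ 62668.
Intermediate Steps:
X(A) = 10 (X(A) = (3 - 1)*5 = 2*5 = 10)
p(W) = 5*√W
(-391 + 258)*(-487 + p(X(-4))) = (-391 + 258)*(-487 + 5*√10) = -133*(-487 + 5*√10) = 64771 - 665*√10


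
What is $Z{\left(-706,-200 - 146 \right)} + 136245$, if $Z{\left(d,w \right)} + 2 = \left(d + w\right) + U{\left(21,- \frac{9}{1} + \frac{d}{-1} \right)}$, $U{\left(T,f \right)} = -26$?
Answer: $135165$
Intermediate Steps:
$Z{\left(d,w \right)} = -28 + d + w$ ($Z{\left(d,w \right)} = -2 - \left(26 - d - w\right) = -2 + \left(-26 + d + w\right) = -28 + d + w$)
$Z{\left(-706,-200 - 146 \right)} + 136245 = \left(-28 - 706 - 346\right) + 136245 = -1080 + 136245 = 135165$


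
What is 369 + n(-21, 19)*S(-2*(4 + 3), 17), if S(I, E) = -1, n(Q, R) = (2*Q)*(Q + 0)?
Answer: -513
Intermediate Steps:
n(Q, R) = 2*Q² (n(Q, R) = (2*Q)*Q = 2*Q²)
369 + n(-21, 19)*S(-2*(4 + 3), 17) = 369 + (2*(-21)²)*(-1) = 369 + (2*441)*(-1) = 369 + 882*(-1) = 369 - 882 = -513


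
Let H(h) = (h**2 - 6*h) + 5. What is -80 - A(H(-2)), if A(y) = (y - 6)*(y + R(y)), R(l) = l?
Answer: -710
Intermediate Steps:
H(h) = 5 + h**2 - 6*h
A(y) = 2*y*(-6 + y) (A(y) = (y - 6)*(y + y) = (-6 + y)*(2*y) = 2*y*(-6 + y))
-80 - A(H(-2)) = -80 - 2*(5 + (-2)**2 - 6*(-2))*(-6 + (5 + (-2)**2 - 6*(-2))) = -80 - 2*(5 + 4 + 12)*(-6 + (5 + 4 + 12)) = -80 - 2*21*(-6 + 21) = -80 - 2*21*15 = -80 - 1*630 = -80 - 630 = -710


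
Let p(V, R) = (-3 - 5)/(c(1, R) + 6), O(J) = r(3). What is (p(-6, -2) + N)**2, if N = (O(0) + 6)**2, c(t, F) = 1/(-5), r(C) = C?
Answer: 5331481/841 ≈ 6339.5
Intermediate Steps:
c(t, F) = -1/5
O(J) = 3
p(V, R) = -40/29 (p(V, R) = (-3 - 5)/(-1/5 + 6) = -8/29/5 = -8*5/29 = -40/29)
N = 81 (N = (3 + 6)**2 = 9**2 = 81)
(p(-6, -2) + N)**2 = (-40/29 + 81)**2 = (2309/29)**2 = 5331481/841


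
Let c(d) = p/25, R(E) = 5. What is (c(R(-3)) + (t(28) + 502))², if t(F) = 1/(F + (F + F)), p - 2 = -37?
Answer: 44208006049/176400 ≈ 2.5061e+5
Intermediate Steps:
p = -35 (p = 2 - 37 = -35)
t(F) = 1/(3*F) (t(F) = 1/(F + 2*F) = 1/(3*F))
c(d) = -7/5 (c(d) = -35/25 = -35*1/25 = -7/5)
(c(R(-3)) + (t(28) + 502))² = (-7/5 + ((⅓)/28 + 502))² = (-7/5 + ((⅓)*(1/28) + 502))² = (-7/5 + (1/84 + 502))² = (-7/5 + 42169/84)² = (210257/420)² = 44208006049/176400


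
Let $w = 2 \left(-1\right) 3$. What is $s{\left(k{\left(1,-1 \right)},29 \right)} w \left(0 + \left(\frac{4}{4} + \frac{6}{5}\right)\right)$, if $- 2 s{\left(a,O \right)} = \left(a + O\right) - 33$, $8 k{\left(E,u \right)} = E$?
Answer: $- \frac{1023}{40} \approx -25.575$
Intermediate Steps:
$k{\left(E,u \right)} = \frac{E}{8}$
$w = -6$ ($w = \left(-2\right) 3 = -6$)
$s{\left(a,O \right)} = \frac{33}{2} - \frac{O}{2} - \frac{a}{2}$ ($s{\left(a,O \right)} = - \frac{\left(a + O\right) - 33}{2} = - \frac{\left(O + a\right) - 33}{2} = - \frac{-33 + O + a}{2} = \frac{33}{2} - \frac{O}{2} - \frac{a}{2}$)
$s{\left(k{\left(1,-1 \right)},29 \right)} w \left(0 + \left(\frac{4}{4} + \frac{6}{5}\right)\right) = \left(\frac{33}{2} - \frac{29}{2} - \frac{\frac{1}{8} \cdot 1}{2}\right) \left(- 6 \left(0 + \left(\frac{4}{4} + \frac{6}{5}\right)\right)\right) = \left(\frac{33}{2} - \frac{29}{2} - \frac{1}{16}\right) \left(- 6 \left(0 + \left(4 \cdot \frac{1}{4} + 6 \cdot \frac{1}{5}\right)\right)\right) = \left(\frac{33}{2} - \frac{29}{2} - \frac{1}{16}\right) \left(- 6 \left(0 + \left(1 + \frac{6}{5}\right)\right)\right) = \frac{31 \left(- 6 \left(0 + \frac{11}{5}\right)\right)}{16} = \frac{31 \left(\left(-6\right) \frac{11}{5}\right)}{16} = \frac{31}{16} \left(- \frac{66}{5}\right) = - \frac{1023}{40}$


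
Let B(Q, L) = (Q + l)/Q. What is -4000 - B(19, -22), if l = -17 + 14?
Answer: -76016/19 ≈ -4000.8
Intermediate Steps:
l = -3
B(Q, L) = (-3 + Q)/Q (B(Q, L) = (Q - 3)/Q = (-3 + Q)/Q)
-4000 - B(19, -22) = -4000 - (-3 + 19)/19 = -4000 - 16/19 = -76016/19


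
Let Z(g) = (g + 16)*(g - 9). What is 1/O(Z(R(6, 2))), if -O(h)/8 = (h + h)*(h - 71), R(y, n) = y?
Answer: -1/144672 ≈ -6.9122e-6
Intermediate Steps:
Z(g) = (-9 + g)*(16 + g) (Z(g) = (16 + g)*(-9 + g) = (-9 + g)*(16 + g))
O(h) = -16*h*(-71 + h) (O(h) = -8*(h + h)*(h - 71) = -8*2*h*(-71 + h) = -16*h*(-71 + h))
1/O(Z(R(6, 2))) = 1/(16*(-144 + 6² + 7*6)*(71 - (-144 + 6² + 7*6))) = 1/(16*(-144 + 36 + 42)*(71 - (-144 + 36 + 42))) = 1/(16*(-66)*(71 - 1*(-66))) = 1/(16*(-66)*(71 + 66)) = 1/(16*(-66)*137) = 1/(-144672) = -1/144672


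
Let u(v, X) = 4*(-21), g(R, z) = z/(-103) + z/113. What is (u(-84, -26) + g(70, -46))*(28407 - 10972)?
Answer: -17037760960/11639 ≈ -1.4639e+6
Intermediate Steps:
g(R, z) = -10*z/11639 (g(R, z) = z*(-1/103) + z*(1/113) = -z/103 + z/113 = -10*z/11639)
u(v, X) = -84
(u(-84, -26) + g(70, -46))*(28407 - 10972) = (-84 - 10/11639*(-46))*(28407 - 10972) = (-84 + 460/11639)*17435 = -977216/11639*17435 = -17037760960/11639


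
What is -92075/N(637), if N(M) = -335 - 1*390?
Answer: 127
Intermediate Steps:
N(M) = -725 (N(M) = -335 - 390 = -725)
-92075/N(637) = -92075/(-725) = -92075*(-1/725) = 127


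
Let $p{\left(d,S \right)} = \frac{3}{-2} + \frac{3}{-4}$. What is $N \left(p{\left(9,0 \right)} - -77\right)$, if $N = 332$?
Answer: $24817$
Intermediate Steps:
$p{\left(d,S \right)} = - \frac{9}{4}$ ($p{\left(d,S \right)} = 3 \left(- \frac{1}{2}\right) + 3 \left(- \frac{1}{4}\right) = - \frac{3}{2} - \frac{3}{4} = - \frac{9}{4}$)
$N \left(p{\left(9,0 \right)} - -77\right) = 332 \left(- \frac{9}{4} - -77\right) = 332 \left(- \frac{9}{4} + 77\right) = 332 \cdot \frac{299}{4} = 24817$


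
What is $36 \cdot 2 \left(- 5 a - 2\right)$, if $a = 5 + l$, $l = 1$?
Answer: $-2304$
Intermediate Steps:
$a = 6$ ($a = 5 + 1 = 6$)
$36 \cdot 2 \left(- 5 a - 2\right) = 36 \cdot 2 \left(\left(-5\right) 6 - 2\right) = 72 \left(-30 - 2\right) = 72 \left(-32\right) = -2304$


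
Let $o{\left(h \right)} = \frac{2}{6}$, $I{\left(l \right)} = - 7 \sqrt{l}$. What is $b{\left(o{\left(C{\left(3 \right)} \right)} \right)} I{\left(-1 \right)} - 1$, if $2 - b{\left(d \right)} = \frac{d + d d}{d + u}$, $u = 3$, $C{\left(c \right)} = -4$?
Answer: $-1 - \frac{196 i}{15} \approx -1.0 - 13.067 i$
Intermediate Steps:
$o{\left(h \right)} = \frac{1}{3}$ ($o{\left(h \right)} = 2 \cdot \frac{1}{6} = \frac{1}{3}$)
$b{\left(d \right)} = 2 - \frac{d + d^{2}}{3 + d}$ ($b{\left(d \right)} = 2 - \frac{d + d d}{d + 3} = 2 - \frac{d + d^{2}}{3 + d}$)
$b{\left(o{\left(C{\left(3 \right)} \right)} \right)} I{\left(-1 \right)} - 1 = \frac{6 + \frac{1}{3} - \left(\frac{1}{3}\right)^{2}}{3 + \frac{1}{3}} \left(- 7 \sqrt{-1}\right) - 1 = \frac{6 + \frac{1}{3} - \frac{1}{9}}{\frac{10}{3}} \left(- 7 i\right) - 1 = \frac{3 \left(6 + \frac{1}{3} - \frac{1}{9}\right)}{10} \left(- 7 i\right) - 1 = \frac{3}{10} \cdot \frac{56}{9} \left(- 7 i\right) - 1 = \frac{28 \left(- 7 i\right)}{15} - 1 = - \frac{196 i}{15} - 1 = -1 - \frac{196 i}{15}$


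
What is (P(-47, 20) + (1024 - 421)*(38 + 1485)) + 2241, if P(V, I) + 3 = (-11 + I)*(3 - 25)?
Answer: 920409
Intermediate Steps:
P(V, I) = 239 - 22*I (P(V, I) = -3 + (-11 + I)*(3 - 25) = -3 + (-11 + I)*(-22) = -3 + (242 - 22*I) = 239 - 22*I)
(P(-47, 20) + (1024 - 421)*(38 + 1485)) + 2241 = ((239 - 22*20) + (1024 - 421)*(38 + 1485)) + 2241 = ((239 - 440) + 603*1523) + 2241 = (-201 + 918369) + 2241 = 918168 + 2241 = 920409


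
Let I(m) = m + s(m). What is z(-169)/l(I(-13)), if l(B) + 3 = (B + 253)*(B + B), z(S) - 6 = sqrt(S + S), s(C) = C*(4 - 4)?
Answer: -2/2081 - 13*I*sqrt(2)/6243 ≈ -0.00096108 - 0.0029449*I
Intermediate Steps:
s(C) = 0 (s(C) = C*0 = 0)
z(S) = 6 + sqrt(2)*sqrt(S) (z(S) = 6 + sqrt(S + S) = 6 + sqrt(2*S) = 6 + sqrt(2)*sqrt(S))
I(m) = m (I(m) = m + 0 = m)
l(B) = -3 + 2*B*(253 + B) (l(B) = -3 + (B + 253)*(B + B) = -3 + (253 + B)*(2*B) = -3 + 2*B*(253 + B))
z(-169)/l(I(-13)) = (6 + sqrt(2)*sqrt(-169))/(-3 + 2*(-13)**2 + 506*(-13)) = (6 + sqrt(2)*(13*I))/(-3 + 2*169 - 6578) = (6 + 13*I*sqrt(2))/(-3 + 338 - 6578) = (6 + 13*I*sqrt(2))/(-6243) = (6 + 13*I*sqrt(2))*(-1/6243) = -2/2081 - 13*I*sqrt(2)/6243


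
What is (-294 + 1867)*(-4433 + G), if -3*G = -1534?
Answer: -18506345/3 ≈ -6.1688e+6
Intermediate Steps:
G = 1534/3 (G = -⅓*(-1534) = 1534/3 ≈ 511.33)
(-294 + 1867)*(-4433 + G) = (-294 + 1867)*(-4433 + 1534/3) = 1573*(-11765/3) = -18506345/3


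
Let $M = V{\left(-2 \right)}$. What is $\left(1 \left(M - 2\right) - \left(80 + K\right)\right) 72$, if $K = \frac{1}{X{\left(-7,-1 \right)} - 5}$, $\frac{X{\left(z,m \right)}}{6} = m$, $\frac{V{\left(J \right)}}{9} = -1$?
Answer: $- \frac{72000}{11} \approx -6545.5$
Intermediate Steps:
$V{\left(J \right)} = -9$ ($V{\left(J \right)} = 9 \left(-1\right) = -9$)
$M = -9$
$X{\left(z,m \right)} = 6 m$
$K = - \frac{1}{11}$ ($K = \frac{1}{6 \left(-1\right) - 5} = \frac{1}{-6 - 5} = \frac{1}{-11} = - \frac{1}{11} \approx -0.090909$)
$\left(1 \left(M - 2\right) - \left(80 + K\right)\right) 72 = \left(1 \left(-9 - 2\right) - \frac{879}{11}\right) 72 = \left(1 \left(-11\right) + \left(-80 + \frac{1}{11}\right)\right) 72 = \left(-11 - \frac{879}{11}\right) 72 = \left(- \frac{1000}{11}\right) 72 = - \frac{72000}{11}$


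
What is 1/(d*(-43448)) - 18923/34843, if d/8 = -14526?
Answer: -95542325061989/175922487626112 ≈ -0.54309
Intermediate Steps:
d = -116208 (d = 8*(-14526) = -116208)
1/(d*(-43448)) - 18923/34843 = 1/(-116208*(-43448)) - 18923/34843 = -1/116208*(-1/43448) - 18923*1/34843 = 1/5049005184 - 18923/34843 = -95542325061989/175922487626112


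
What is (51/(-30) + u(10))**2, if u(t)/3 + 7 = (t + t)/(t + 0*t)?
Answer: 27889/100 ≈ 278.89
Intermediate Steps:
u(t) = -15 (u(t) = -21 + 3*((t + t)/(t + 0*t)) = -21 + 3*((2*t)/(t + 0)) = -21 + 3*((2*t)/t) = -21 + 3*2 = -21 + 6 = -15)
(51/(-30) + u(10))**2 = (51/(-30) - 15)**2 = (51*(-1/30) - 15)**2 = (-17/10 - 15)**2 = (-167/10)**2 = 27889/100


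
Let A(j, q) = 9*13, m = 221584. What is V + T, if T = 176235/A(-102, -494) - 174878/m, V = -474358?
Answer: -185740247635/392808 ≈ -4.7285e+5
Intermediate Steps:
A(j, q) = 117
T = 591369629/392808 (T = 176235/117 - 174878/221584 = 176235*(1/117) - 174878*1/221584 = 58745/39 - 7949/10072 = 591369629/392808 ≈ 1505.5)
V + T = -474358 + 591369629/392808 = -185740247635/392808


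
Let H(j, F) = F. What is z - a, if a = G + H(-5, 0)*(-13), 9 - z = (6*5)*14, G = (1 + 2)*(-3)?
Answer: -402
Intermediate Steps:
G = -9 (G = 3*(-3) = -9)
z = -411 (z = 9 - 6*5*14 = 9 - 30*14 = 9 - 1*420 = 9 - 420 = -411)
a = -9 (a = -9 + 0*(-13) = -9 + 0 = -9)
z - a = -411 - 1*(-9) = -411 + 9 = -402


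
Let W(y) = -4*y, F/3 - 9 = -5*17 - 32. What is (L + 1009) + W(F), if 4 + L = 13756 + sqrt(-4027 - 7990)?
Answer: 16057 + I*sqrt(12017) ≈ 16057.0 + 109.62*I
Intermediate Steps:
F = -324 (F = 27 + 3*(-5*17 - 32) = 27 + 3*(-85 - 32) = 27 + 3*(-117) = 27 - 351 = -324)
L = 13752 + I*sqrt(12017) (L = -4 + (13756 + sqrt(-4027 - 7990)) = -4 + (13756 + sqrt(-12017)) = -4 + (13756 + I*sqrt(12017)) = 13752 + I*sqrt(12017) ≈ 13752.0 + 109.62*I)
(L + 1009) + W(F) = ((13752 + I*sqrt(12017)) + 1009) - 4*(-324) = (14761 + I*sqrt(12017)) + 1296 = 16057 + I*sqrt(12017)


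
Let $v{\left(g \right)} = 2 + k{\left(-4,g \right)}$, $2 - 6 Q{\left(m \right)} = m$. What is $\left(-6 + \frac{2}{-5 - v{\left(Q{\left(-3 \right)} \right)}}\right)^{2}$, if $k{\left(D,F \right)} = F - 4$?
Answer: $\frac{22500}{529} \approx 42.533$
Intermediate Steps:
$k{\left(D,F \right)} = -4 + F$ ($k{\left(D,F \right)} = F - 4 = -4 + F$)
$Q{\left(m \right)} = \frac{1}{3} - \frac{m}{6}$
$v{\left(g \right)} = -2 + g$ ($v{\left(g \right)} = 2 + \left(-4 + g\right) = -2 + g$)
$\left(-6 + \frac{2}{-5 - v{\left(Q{\left(-3 \right)} \right)}}\right)^{2} = \left(-6 + \frac{2}{-5 - \left(-2 + \left(\frac{1}{3} - - \frac{1}{2}\right)\right)}\right)^{2} = \left(-6 + \frac{2}{-5 - \left(-2 + \left(\frac{1}{3} + \frac{1}{2}\right)\right)}\right)^{2} = \left(-6 + \frac{2}{-5 - \left(-2 + \frac{5}{6}\right)}\right)^{2} = \left(-6 + \frac{2}{-5 - - \frac{7}{6}}\right)^{2} = \left(-6 + \frac{2}{-5 + \frac{7}{6}}\right)^{2} = \left(-6 + \frac{2}{- \frac{23}{6}}\right)^{2} = \left(-6 + 2 \left(- \frac{6}{23}\right)\right)^{2} = \left(-6 - \frac{12}{23}\right)^{2} = \left(- \frac{150}{23}\right)^{2} = \frac{22500}{529}$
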